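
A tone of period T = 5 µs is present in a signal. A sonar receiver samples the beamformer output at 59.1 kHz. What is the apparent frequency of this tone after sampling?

T = 5 µs → f = 1/T = 200 kHz.
200 kHz mod fs = 22.7 kHz.
22.7 kHz ≤ fs/2 = 29.55 kHz, appears at 22.7 kHz.

22.7 kHz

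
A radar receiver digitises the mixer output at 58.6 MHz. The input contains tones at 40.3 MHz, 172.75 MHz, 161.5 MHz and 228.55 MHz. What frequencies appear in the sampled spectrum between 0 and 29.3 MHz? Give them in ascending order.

3.05 MHz, 5.85 MHz, 14.3 MHz, 18.3 MHz

fs/2 = 29.3 MHz.
40.3 MHz > fs/2 = 29.3 MHz, folds to fs − 40.3 MHz = 18.3 MHz.
172.75 MHz mod fs = 55.55 MHz.
55.55 MHz > fs/2 = 29.3 MHz, folds to fs − 55.55 MHz = 3.05 MHz.
161.5 MHz mod fs = 44.3 MHz.
44.3 MHz > fs/2 = 29.3 MHz, folds to fs − 44.3 MHz = 14.3 MHz.
228.55 MHz mod fs = 52.75 MHz.
52.75 MHz > fs/2 = 29.3 MHz, folds to fs − 52.75 MHz = 5.85 MHz.
Distinct values: {3.05 MHz, 5.85 MHz, 14.3 MHz, 18.3 MHz}.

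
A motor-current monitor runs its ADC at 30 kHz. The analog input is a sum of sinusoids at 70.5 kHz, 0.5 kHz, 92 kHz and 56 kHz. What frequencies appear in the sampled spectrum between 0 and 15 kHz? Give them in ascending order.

fs/2 = 15 kHz.
70.5 kHz mod fs = 10.5 kHz.
10.5 kHz ≤ fs/2 = 15 kHz, appears at 10.5 kHz.
0.5 kHz ≤ fs/2 = 15 kHz, passes unchanged.
92 kHz mod fs = 2 kHz.
2 kHz ≤ fs/2 = 15 kHz, appears at 2 kHz.
56 kHz mod fs = 26 kHz.
26 kHz > fs/2 = 15 kHz, folds to fs − 26 kHz = 4 kHz.
Distinct values: {0.5 kHz, 2 kHz, 4 kHz, 10.5 kHz}.

0.5 kHz, 2 kHz, 4 kHz, 10.5 kHz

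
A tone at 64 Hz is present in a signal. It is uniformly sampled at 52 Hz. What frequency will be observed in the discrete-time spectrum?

12 Hz

64 Hz mod fs = 12 Hz.
12 Hz ≤ fs/2 = 26 Hz, appears at 12 Hz.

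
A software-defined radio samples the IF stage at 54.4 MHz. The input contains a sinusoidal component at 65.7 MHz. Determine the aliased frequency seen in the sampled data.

65.7 MHz mod fs = 11.3 MHz.
11.3 MHz ≤ fs/2 = 27.2 MHz, appears at 11.3 MHz.

11.3 MHz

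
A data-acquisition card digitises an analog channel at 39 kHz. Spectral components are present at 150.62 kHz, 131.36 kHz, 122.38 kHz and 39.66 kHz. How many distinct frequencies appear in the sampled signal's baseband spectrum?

3

fs/2 = 19.5 kHz.
150.62 kHz mod fs = 33.62 kHz.
33.62 kHz > fs/2 = 19.5 kHz, folds to fs − 33.62 kHz = 5.38 kHz.
131.36 kHz mod fs = 14.36 kHz.
14.36 kHz ≤ fs/2 = 19.5 kHz, appears at 14.36 kHz.
122.38 kHz mod fs = 5.38 kHz.
5.38 kHz ≤ fs/2 = 19.5 kHz, appears at 5.38 kHz.
39.66 kHz mod fs = 0.66 kHz.
0.66 kHz ≤ fs/2 = 19.5 kHz, appears at 0.66 kHz.
Distinct values: {0.66 kHz, 5.38 kHz, 14.36 kHz} → 3.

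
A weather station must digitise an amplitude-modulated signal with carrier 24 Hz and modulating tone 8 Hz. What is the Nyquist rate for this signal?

AM sidebands sit at fc ± fm = 16 Hz and 32 Hz.
Highest-frequency component: 32 Hz.
Nyquist rate = 2 × 32 Hz = 64 Hz.

64 Hz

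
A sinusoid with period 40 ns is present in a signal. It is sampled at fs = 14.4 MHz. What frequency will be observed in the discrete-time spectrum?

T = 40 ns → f = 1/T = 25 MHz.
25 MHz mod fs = 10.6 MHz.
10.6 MHz > fs/2 = 7.2 MHz, folds to fs − 10.6 MHz = 3.8 MHz.

3.8 MHz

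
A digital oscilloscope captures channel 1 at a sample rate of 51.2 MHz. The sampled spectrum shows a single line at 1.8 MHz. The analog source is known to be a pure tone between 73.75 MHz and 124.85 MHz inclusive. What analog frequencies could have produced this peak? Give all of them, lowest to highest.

Frequencies that alias to 1.8 MHz are k·fs ± 1.8 MHz for integer k ≥ 0.
k=0: 1.8 MHz.
k=1: 49.4 MHz, 53 MHz.
k=2: 100.6 MHz, 104.2 MHz.
k=3: 151.8 MHz, 155.4 MHz.
Within [73.75 MHz, 124.85 MHz]: 100.6 MHz, 104.2 MHz.

100.6 MHz, 104.2 MHz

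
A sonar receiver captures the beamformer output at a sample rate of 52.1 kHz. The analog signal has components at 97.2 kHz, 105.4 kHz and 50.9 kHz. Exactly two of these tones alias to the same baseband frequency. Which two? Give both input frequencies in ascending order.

50.9 kHz, 105.4 kHz

fs/2 = 26.05 kHz.
97.2 kHz mod fs = 45.1 kHz.
45.1 kHz > fs/2 = 26.05 kHz, folds to fs − 45.1 kHz = 7 kHz.
105.4 kHz mod fs = 1.2 kHz.
1.2 kHz ≤ fs/2 = 26.05 kHz, appears at 1.2 kHz.
50.9 kHz > fs/2 = 26.05 kHz, folds to fs − 50.9 kHz = 1.2 kHz.
50.9 kHz and 105.4 kHz both map to 1.2 kHz.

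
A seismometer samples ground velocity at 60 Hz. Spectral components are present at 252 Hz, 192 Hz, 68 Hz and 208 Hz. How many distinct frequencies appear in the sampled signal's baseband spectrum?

3

fs/2 = 30 Hz.
252 Hz mod fs = 12 Hz.
12 Hz ≤ fs/2 = 30 Hz, appears at 12 Hz.
192 Hz mod fs = 12 Hz.
12 Hz ≤ fs/2 = 30 Hz, appears at 12 Hz.
68 Hz mod fs = 8 Hz.
8 Hz ≤ fs/2 = 30 Hz, appears at 8 Hz.
208 Hz mod fs = 28 Hz.
28 Hz ≤ fs/2 = 30 Hz, appears at 28 Hz.
Distinct values: {8 Hz, 12 Hz, 28 Hz} → 3.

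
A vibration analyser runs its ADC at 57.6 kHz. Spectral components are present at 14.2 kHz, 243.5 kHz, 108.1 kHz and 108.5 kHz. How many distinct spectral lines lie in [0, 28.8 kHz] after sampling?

4

fs/2 = 28.8 kHz.
14.2 kHz ≤ fs/2 = 28.8 kHz, passes unchanged.
243.5 kHz mod fs = 13.1 kHz.
13.1 kHz ≤ fs/2 = 28.8 kHz, appears at 13.1 kHz.
108.1 kHz mod fs = 50.5 kHz.
50.5 kHz > fs/2 = 28.8 kHz, folds to fs − 50.5 kHz = 7.1 kHz.
108.5 kHz mod fs = 50.9 kHz.
50.9 kHz > fs/2 = 28.8 kHz, folds to fs − 50.9 kHz = 6.7 kHz.
Distinct values: {6.7 kHz, 7.1 kHz, 13.1 kHz, 14.2 kHz} → 4.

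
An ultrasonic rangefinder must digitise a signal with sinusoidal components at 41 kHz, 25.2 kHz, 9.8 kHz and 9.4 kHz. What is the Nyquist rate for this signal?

82 kHz

Highest-frequency component: 41 kHz.
Nyquist rate = 2 × 41 kHz = 82 kHz.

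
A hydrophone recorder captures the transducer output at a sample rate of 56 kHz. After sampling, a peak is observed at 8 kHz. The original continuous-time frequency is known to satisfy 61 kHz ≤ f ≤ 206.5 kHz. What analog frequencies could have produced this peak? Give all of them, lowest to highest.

Frequencies that alias to 8 kHz are k·fs ± 8 kHz for integer k ≥ 0.
k=0: 8 kHz.
k=1: 48 kHz, 64 kHz.
k=2: 104 kHz, 120 kHz.
k=3: 160 kHz, 176 kHz.
k=4: 216 kHz, 232 kHz.
Within [61 kHz, 206.5 kHz]: 64 kHz, 104 kHz, 120 kHz, 160 kHz, 176 kHz.

64 kHz, 104 kHz, 120 kHz, 160 kHz, 176 kHz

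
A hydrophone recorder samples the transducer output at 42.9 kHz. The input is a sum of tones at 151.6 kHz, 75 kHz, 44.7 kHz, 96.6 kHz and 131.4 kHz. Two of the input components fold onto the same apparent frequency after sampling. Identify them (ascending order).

75 kHz, 96.6 kHz

fs/2 = 21.45 kHz.
151.6 kHz mod fs = 22.9 kHz.
22.9 kHz > fs/2 = 21.45 kHz, folds to fs − 22.9 kHz = 20 kHz.
75 kHz mod fs = 32.1 kHz.
32.1 kHz > fs/2 = 21.45 kHz, folds to fs − 32.1 kHz = 10.8 kHz.
44.7 kHz mod fs = 1.8 kHz.
1.8 kHz ≤ fs/2 = 21.45 kHz, appears at 1.8 kHz.
96.6 kHz mod fs = 10.8 kHz.
10.8 kHz ≤ fs/2 = 21.45 kHz, appears at 10.8 kHz.
131.4 kHz mod fs = 2.7 kHz.
2.7 kHz ≤ fs/2 = 21.45 kHz, appears at 2.7 kHz.
75 kHz and 96.6 kHz both map to 10.8 kHz.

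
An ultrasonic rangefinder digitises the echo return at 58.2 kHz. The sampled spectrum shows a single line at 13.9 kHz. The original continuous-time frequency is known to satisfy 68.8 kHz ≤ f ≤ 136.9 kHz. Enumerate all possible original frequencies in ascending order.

Frequencies that alias to 13.9 kHz are k·fs ± 13.9 kHz for integer k ≥ 0.
k=0: 13.9 kHz.
k=1: 44.3 kHz, 72.1 kHz.
k=2: 102.5 kHz, 130.3 kHz.
k=3: 160.7 kHz, 188.5 kHz.
Within [68.8 kHz, 136.9 kHz]: 72.1 kHz, 102.5 kHz, 130.3 kHz.

72.1 kHz, 102.5 kHz, 130.3 kHz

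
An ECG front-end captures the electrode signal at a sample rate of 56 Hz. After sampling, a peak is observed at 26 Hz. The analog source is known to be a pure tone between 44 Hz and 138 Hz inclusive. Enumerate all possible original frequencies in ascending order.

82 Hz, 86 Hz, 138 Hz

Frequencies that alias to 26 Hz are k·fs ± 26 Hz for integer k ≥ 0.
k=0: 26 Hz.
k=1: 30 Hz, 82 Hz.
k=2: 86 Hz, 138 Hz.
k=3: 142 Hz, 194 Hz.
Within [44 Hz, 138 Hz]: 82 Hz, 86 Hz, 138 Hz.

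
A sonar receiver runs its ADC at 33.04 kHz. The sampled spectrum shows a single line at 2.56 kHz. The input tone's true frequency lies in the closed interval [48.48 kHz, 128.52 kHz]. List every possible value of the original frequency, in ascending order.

Frequencies that alias to 2.56 kHz are k·fs ± 2.56 kHz for integer k ≥ 0.
k=0: 2.56 kHz.
k=1: 30.48 kHz, 35.6 kHz.
k=2: 63.52 kHz, 68.64 kHz.
k=3: 96.56 kHz, 101.68 kHz.
k=4: 129.6 kHz, 134.72 kHz.
Within [48.48 kHz, 128.52 kHz]: 63.52 kHz, 68.64 kHz, 96.56 kHz, 101.68 kHz.

63.52 kHz, 68.64 kHz, 96.56 kHz, 101.68 kHz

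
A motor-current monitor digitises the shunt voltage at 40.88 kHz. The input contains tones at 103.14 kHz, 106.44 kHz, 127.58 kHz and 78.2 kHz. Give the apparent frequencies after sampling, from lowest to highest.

fs/2 = 20.44 kHz.
103.14 kHz mod fs = 21.38 kHz.
21.38 kHz > fs/2 = 20.44 kHz, folds to fs − 21.38 kHz = 19.5 kHz.
106.44 kHz mod fs = 24.68 kHz.
24.68 kHz > fs/2 = 20.44 kHz, folds to fs − 24.68 kHz = 16.2 kHz.
127.58 kHz mod fs = 4.94 kHz.
4.94 kHz ≤ fs/2 = 20.44 kHz, appears at 4.94 kHz.
78.2 kHz mod fs = 37.32 kHz.
37.32 kHz > fs/2 = 20.44 kHz, folds to fs − 37.32 kHz = 3.56 kHz.
Distinct values: {3.56 kHz, 4.94 kHz, 16.2 kHz, 19.5 kHz}.

3.56 kHz, 4.94 kHz, 16.2 kHz, 19.5 kHz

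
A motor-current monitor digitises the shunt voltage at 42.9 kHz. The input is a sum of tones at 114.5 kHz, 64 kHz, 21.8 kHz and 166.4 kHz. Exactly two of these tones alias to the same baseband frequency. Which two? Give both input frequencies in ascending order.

21.8 kHz, 64 kHz

fs/2 = 21.45 kHz.
114.5 kHz mod fs = 28.7 kHz.
28.7 kHz > fs/2 = 21.45 kHz, folds to fs − 28.7 kHz = 14.2 kHz.
64 kHz mod fs = 21.1 kHz.
21.1 kHz ≤ fs/2 = 21.45 kHz, appears at 21.1 kHz.
21.8 kHz > fs/2 = 21.45 kHz, folds to fs − 21.8 kHz = 21.1 kHz.
166.4 kHz mod fs = 37.7 kHz.
37.7 kHz > fs/2 = 21.45 kHz, folds to fs − 37.7 kHz = 5.2 kHz.
21.8 kHz and 64 kHz both map to 21.1 kHz.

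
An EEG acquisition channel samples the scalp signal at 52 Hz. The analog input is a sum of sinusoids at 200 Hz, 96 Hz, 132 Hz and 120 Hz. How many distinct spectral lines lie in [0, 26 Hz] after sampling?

fs/2 = 26 Hz.
200 Hz mod fs = 44 Hz.
44 Hz > fs/2 = 26 Hz, folds to fs − 44 Hz = 8 Hz.
96 Hz mod fs = 44 Hz.
44 Hz > fs/2 = 26 Hz, folds to fs − 44 Hz = 8 Hz.
132 Hz mod fs = 28 Hz.
28 Hz > fs/2 = 26 Hz, folds to fs − 28 Hz = 24 Hz.
120 Hz mod fs = 16 Hz.
16 Hz ≤ fs/2 = 26 Hz, appears at 16 Hz.
Distinct values: {8 Hz, 16 Hz, 24 Hz} → 3.

3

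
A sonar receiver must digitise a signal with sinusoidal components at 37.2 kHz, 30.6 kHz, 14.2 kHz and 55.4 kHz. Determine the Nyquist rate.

Highest-frequency component: 55.4 kHz.
Nyquist rate = 2 × 55.4 kHz = 110.8 kHz.

110.8 kHz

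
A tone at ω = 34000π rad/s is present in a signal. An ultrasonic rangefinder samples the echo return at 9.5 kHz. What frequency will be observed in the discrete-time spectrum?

ω = 34000π rad/s → f = ω/(2π) = 17000 Hz = 17 kHz.
17 kHz mod fs = 7.5 kHz.
7.5 kHz > fs/2 = 4.75 kHz, folds to fs − 7.5 kHz = 2 kHz.

2 kHz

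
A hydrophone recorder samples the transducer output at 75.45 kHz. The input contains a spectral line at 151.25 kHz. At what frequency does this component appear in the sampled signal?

0.35 kHz

151.25 kHz mod fs = 0.35 kHz.
0.35 kHz ≤ fs/2 = 37.725 kHz, appears at 0.35 kHz.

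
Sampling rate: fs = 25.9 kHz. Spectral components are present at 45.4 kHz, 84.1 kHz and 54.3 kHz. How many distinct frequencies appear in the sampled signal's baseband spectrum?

2

fs/2 = 12.95 kHz.
45.4 kHz mod fs = 19.5 kHz.
19.5 kHz > fs/2 = 12.95 kHz, folds to fs − 19.5 kHz = 6.4 kHz.
84.1 kHz mod fs = 6.4 kHz.
6.4 kHz ≤ fs/2 = 12.95 kHz, appears at 6.4 kHz.
54.3 kHz mod fs = 2.5 kHz.
2.5 kHz ≤ fs/2 = 12.95 kHz, appears at 2.5 kHz.
Distinct values: {2.5 kHz, 6.4 kHz} → 2.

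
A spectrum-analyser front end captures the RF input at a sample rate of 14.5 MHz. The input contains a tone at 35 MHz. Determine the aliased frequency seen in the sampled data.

35 MHz mod fs = 6 MHz.
6 MHz ≤ fs/2 = 7.25 MHz, appears at 6 MHz.

6 MHz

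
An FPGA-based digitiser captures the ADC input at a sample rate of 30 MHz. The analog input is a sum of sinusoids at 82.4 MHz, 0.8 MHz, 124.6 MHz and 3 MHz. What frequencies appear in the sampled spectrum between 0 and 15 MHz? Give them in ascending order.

0.8 MHz, 3 MHz, 4.6 MHz, 7.6 MHz

fs/2 = 15 MHz.
82.4 MHz mod fs = 22.4 MHz.
22.4 MHz > fs/2 = 15 MHz, folds to fs − 22.4 MHz = 7.6 MHz.
0.8 MHz ≤ fs/2 = 15 MHz, passes unchanged.
124.6 MHz mod fs = 4.6 MHz.
4.6 MHz ≤ fs/2 = 15 MHz, appears at 4.6 MHz.
3 MHz ≤ fs/2 = 15 MHz, passes unchanged.
Distinct values: {0.8 MHz, 3 MHz, 4.6 MHz, 7.6 MHz}.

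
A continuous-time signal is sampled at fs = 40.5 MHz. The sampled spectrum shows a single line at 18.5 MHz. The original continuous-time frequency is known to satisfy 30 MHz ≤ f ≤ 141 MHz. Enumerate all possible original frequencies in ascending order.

59 MHz, 62.5 MHz, 99.5 MHz, 103 MHz, 140 MHz

Frequencies that alias to 18.5 MHz are k·fs ± 18.5 MHz for integer k ≥ 0.
k=0: 18.5 MHz.
k=1: 22 MHz, 59 MHz.
k=2: 62.5 MHz, 99.5 MHz.
k=3: 103 MHz, 140 MHz.
k=4: 143.5 MHz, 180.5 MHz.
Within [30 MHz, 141 MHz]: 59 MHz, 62.5 MHz, 99.5 MHz, 103 MHz, 140 MHz.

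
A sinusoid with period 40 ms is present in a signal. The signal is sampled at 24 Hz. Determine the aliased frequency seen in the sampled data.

1 Hz

T = 40 ms → f = 1/T = 25 Hz.
25 Hz mod fs = 1 Hz.
1 Hz ≤ fs/2 = 12 Hz, appears at 1 Hz.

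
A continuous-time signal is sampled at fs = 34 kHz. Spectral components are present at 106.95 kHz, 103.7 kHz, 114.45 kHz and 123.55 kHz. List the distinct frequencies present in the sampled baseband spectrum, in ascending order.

1.7 kHz, 4.95 kHz, 12.45 kHz

fs/2 = 17 kHz.
106.95 kHz mod fs = 4.95 kHz.
4.95 kHz ≤ fs/2 = 17 kHz, appears at 4.95 kHz.
103.7 kHz mod fs = 1.7 kHz.
1.7 kHz ≤ fs/2 = 17 kHz, appears at 1.7 kHz.
114.45 kHz mod fs = 12.45 kHz.
12.45 kHz ≤ fs/2 = 17 kHz, appears at 12.45 kHz.
123.55 kHz mod fs = 21.55 kHz.
21.55 kHz > fs/2 = 17 kHz, folds to fs − 21.55 kHz = 12.45 kHz.
Distinct values: {1.7 kHz, 4.95 kHz, 12.45 kHz}.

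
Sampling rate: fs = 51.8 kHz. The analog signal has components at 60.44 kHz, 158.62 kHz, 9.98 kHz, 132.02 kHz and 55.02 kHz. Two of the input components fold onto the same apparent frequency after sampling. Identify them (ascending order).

fs/2 = 25.9 kHz.
60.44 kHz mod fs = 8.64 kHz.
8.64 kHz ≤ fs/2 = 25.9 kHz, appears at 8.64 kHz.
158.62 kHz mod fs = 3.22 kHz.
3.22 kHz ≤ fs/2 = 25.9 kHz, appears at 3.22 kHz.
9.98 kHz ≤ fs/2 = 25.9 kHz, passes unchanged.
132.02 kHz mod fs = 28.42 kHz.
28.42 kHz > fs/2 = 25.9 kHz, folds to fs − 28.42 kHz = 23.38 kHz.
55.02 kHz mod fs = 3.22 kHz.
3.22 kHz ≤ fs/2 = 25.9 kHz, appears at 3.22 kHz.
55.02 kHz and 158.62 kHz both map to 3.22 kHz.

55.02 kHz, 158.62 kHz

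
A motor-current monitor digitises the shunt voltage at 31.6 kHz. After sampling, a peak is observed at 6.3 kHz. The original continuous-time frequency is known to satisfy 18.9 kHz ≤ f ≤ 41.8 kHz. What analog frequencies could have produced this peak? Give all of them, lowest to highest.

25.3 kHz, 37.9 kHz

Frequencies that alias to 6.3 kHz are k·fs ± 6.3 kHz for integer k ≥ 0.
k=0: 6.3 kHz.
k=1: 25.3 kHz, 37.9 kHz.
k=2: 56.9 kHz, 69.5 kHz.
Within [18.9 kHz, 41.8 kHz]: 25.3 kHz, 37.9 kHz.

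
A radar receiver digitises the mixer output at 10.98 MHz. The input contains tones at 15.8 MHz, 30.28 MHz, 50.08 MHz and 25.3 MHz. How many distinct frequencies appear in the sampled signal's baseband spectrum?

fs/2 = 5.49 MHz.
15.8 MHz mod fs = 4.82 MHz.
4.82 MHz ≤ fs/2 = 5.49 MHz, appears at 4.82 MHz.
30.28 MHz mod fs = 8.32 MHz.
8.32 MHz > fs/2 = 5.49 MHz, folds to fs − 8.32 MHz = 2.66 MHz.
50.08 MHz mod fs = 6.16 MHz.
6.16 MHz > fs/2 = 5.49 MHz, folds to fs − 6.16 MHz = 4.82 MHz.
25.3 MHz mod fs = 3.34 MHz.
3.34 MHz ≤ fs/2 = 5.49 MHz, appears at 3.34 MHz.
Distinct values: {2.66 MHz, 3.34 MHz, 4.82 MHz} → 3.

3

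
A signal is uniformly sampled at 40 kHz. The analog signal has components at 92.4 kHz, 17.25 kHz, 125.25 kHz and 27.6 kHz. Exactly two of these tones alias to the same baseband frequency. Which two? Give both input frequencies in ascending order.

27.6 kHz, 92.4 kHz

fs/2 = 20 kHz.
92.4 kHz mod fs = 12.4 kHz.
12.4 kHz ≤ fs/2 = 20 kHz, appears at 12.4 kHz.
17.25 kHz ≤ fs/2 = 20 kHz, passes unchanged.
125.25 kHz mod fs = 5.25 kHz.
5.25 kHz ≤ fs/2 = 20 kHz, appears at 5.25 kHz.
27.6 kHz > fs/2 = 20 kHz, folds to fs − 27.6 kHz = 12.4 kHz.
27.6 kHz and 92.4 kHz both map to 12.4 kHz.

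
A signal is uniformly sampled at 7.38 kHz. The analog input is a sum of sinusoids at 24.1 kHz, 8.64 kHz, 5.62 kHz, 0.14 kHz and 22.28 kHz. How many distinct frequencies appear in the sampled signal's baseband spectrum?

fs/2 = 3.69 kHz.
24.1 kHz mod fs = 1.96 kHz.
1.96 kHz ≤ fs/2 = 3.69 kHz, appears at 1.96 kHz.
8.64 kHz mod fs = 1.26 kHz.
1.26 kHz ≤ fs/2 = 3.69 kHz, appears at 1.26 kHz.
5.62 kHz > fs/2 = 3.69 kHz, folds to fs − 5.62 kHz = 1.76 kHz.
0.14 kHz ≤ fs/2 = 3.69 kHz, passes unchanged.
22.28 kHz mod fs = 0.14 kHz.
0.14 kHz ≤ fs/2 = 3.69 kHz, appears at 0.14 kHz.
Distinct values: {0.14 kHz, 1.26 kHz, 1.76 kHz, 1.96 kHz} → 4.

4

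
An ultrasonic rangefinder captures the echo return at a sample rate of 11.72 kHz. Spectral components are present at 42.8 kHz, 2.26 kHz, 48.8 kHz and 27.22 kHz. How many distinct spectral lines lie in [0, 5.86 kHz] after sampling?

4

fs/2 = 5.86 kHz.
42.8 kHz mod fs = 7.64 kHz.
7.64 kHz > fs/2 = 5.86 kHz, folds to fs − 7.64 kHz = 4.08 kHz.
2.26 kHz ≤ fs/2 = 5.86 kHz, passes unchanged.
48.8 kHz mod fs = 1.92 kHz.
1.92 kHz ≤ fs/2 = 5.86 kHz, appears at 1.92 kHz.
27.22 kHz mod fs = 3.78 kHz.
3.78 kHz ≤ fs/2 = 5.86 kHz, appears at 3.78 kHz.
Distinct values: {1.92 kHz, 2.26 kHz, 3.78 kHz, 4.08 kHz} → 4.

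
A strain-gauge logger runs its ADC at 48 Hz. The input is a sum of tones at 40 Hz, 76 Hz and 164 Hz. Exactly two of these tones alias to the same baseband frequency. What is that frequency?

20 Hz

fs/2 = 24 Hz.
40 Hz > fs/2 = 24 Hz, folds to fs − 40 Hz = 8 Hz.
76 Hz mod fs = 28 Hz.
28 Hz > fs/2 = 24 Hz, folds to fs − 28 Hz = 20 Hz.
164 Hz mod fs = 20 Hz.
20 Hz ≤ fs/2 = 24 Hz, appears at 20 Hz.
76 Hz and 164 Hz both map to 20 Hz.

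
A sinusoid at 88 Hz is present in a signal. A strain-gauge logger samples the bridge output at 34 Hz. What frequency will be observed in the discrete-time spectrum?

14 Hz

88 Hz mod fs = 20 Hz.
20 Hz > fs/2 = 17 Hz, folds to fs − 20 Hz = 14 Hz.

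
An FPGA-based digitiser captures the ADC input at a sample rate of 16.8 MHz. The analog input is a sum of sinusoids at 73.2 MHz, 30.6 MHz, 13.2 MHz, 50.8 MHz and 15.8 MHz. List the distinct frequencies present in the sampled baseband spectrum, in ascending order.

0.4 MHz, 1 MHz, 3 MHz, 3.6 MHz, 6 MHz

fs/2 = 8.4 MHz.
73.2 MHz mod fs = 6 MHz.
6 MHz ≤ fs/2 = 8.4 MHz, appears at 6 MHz.
30.6 MHz mod fs = 13.8 MHz.
13.8 MHz > fs/2 = 8.4 MHz, folds to fs − 13.8 MHz = 3 MHz.
13.2 MHz > fs/2 = 8.4 MHz, folds to fs − 13.2 MHz = 3.6 MHz.
50.8 MHz mod fs = 0.4 MHz.
0.4 MHz ≤ fs/2 = 8.4 MHz, appears at 0.4 MHz.
15.8 MHz > fs/2 = 8.4 MHz, folds to fs − 15.8 MHz = 1 MHz.
Distinct values: {0.4 MHz, 1 MHz, 3 MHz, 3.6 MHz, 6 MHz}.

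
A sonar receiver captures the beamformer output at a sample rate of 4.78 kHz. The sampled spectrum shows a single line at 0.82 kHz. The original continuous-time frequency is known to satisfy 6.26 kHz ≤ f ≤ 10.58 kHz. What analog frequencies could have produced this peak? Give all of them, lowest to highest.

8.74 kHz, 10.38 kHz

Frequencies that alias to 0.82 kHz are k·fs ± 0.82 kHz for integer k ≥ 0.
k=0: 0.82 kHz.
k=1: 3.96 kHz, 5.6 kHz.
k=2: 8.74 kHz, 10.38 kHz.
k=3: 13.52 kHz, 15.16 kHz.
Within [6.26 kHz, 10.58 kHz]: 8.74 kHz, 10.38 kHz.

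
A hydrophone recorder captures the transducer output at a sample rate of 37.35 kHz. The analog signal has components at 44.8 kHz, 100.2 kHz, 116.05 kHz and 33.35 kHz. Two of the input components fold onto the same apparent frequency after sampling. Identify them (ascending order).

fs/2 = 18.675 kHz.
44.8 kHz mod fs = 7.45 kHz.
7.45 kHz ≤ fs/2 = 18.675 kHz, appears at 7.45 kHz.
100.2 kHz mod fs = 25.5 kHz.
25.5 kHz > fs/2 = 18.675 kHz, folds to fs − 25.5 kHz = 11.85 kHz.
116.05 kHz mod fs = 4 kHz.
4 kHz ≤ fs/2 = 18.675 kHz, appears at 4 kHz.
33.35 kHz > fs/2 = 18.675 kHz, folds to fs − 33.35 kHz = 4 kHz.
33.35 kHz and 116.05 kHz both map to 4 kHz.

33.35 kHz, 116.05 kHz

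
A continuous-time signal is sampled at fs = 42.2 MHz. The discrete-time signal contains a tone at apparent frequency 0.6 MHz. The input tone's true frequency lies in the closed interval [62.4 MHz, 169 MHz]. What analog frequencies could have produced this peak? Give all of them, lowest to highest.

Frequencies that alias to 0.6 MHz are k·fs ± 0.6 MHz for integer k ≥ 0.
k=0: 0.6 MHz.
k=1: 41.6 MHz, 42.8 MHz.
k=2: 83.8 MHz, 85 MHz.
k=3: 126 MHz, 127.2 MHz.
k=4: 168.2 MHz, 169.4 MHz.
k=5: 210.4 MHz, 211.6 MHz.
Within [62.4 MHz, 169 MHz]: 83.8 MHz, 85 MHz, 126 MHz, 127.2 MHz, 168.2 MHz.

83.8 MHz, 85 MHz, 126 MHz, 127.2 MHz, 168.2 MHz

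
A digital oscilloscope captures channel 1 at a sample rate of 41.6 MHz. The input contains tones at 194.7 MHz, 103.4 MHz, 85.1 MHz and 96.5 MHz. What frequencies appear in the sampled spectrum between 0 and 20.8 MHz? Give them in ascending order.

fs/2 = 20.8 MHz.
194.7 MHz mod fs = 28.3 MHz.
28.3 MHz > fs/2 = 20.8 MHz, folds to fs − 28.3 MHz = 13.3 MHz.
103.4 MHz mod fs = 20.2 MHz.
20.2 MHz ≤ fs/2 = 20.8 MHz, appears at 20.2 MHz.
85.1 MHz mod fs = 1.9 MHz.
1.9 MHz ≤ fs/2 = 20.8 MHz, appears at 1.9 MHz.
96.5 MHz mod fs = 13.3 MHz.
13.3 MHz ≤ fs/2 = 20.8 MHz, appears at 13.3 MHz.
Distinct values: {1.9 MHz, 13.3 MHz, 20.2 MHz}.

1.9 MHz, 13.3 MHz, 20.2 MHz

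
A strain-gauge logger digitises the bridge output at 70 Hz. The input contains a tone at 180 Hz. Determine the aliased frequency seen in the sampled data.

30 Hz

180 Hz mod fs = 40 Hz.
40 Hz > fs/2 = 35 Hz, folds to fs − 40 Hz = 30 Hz.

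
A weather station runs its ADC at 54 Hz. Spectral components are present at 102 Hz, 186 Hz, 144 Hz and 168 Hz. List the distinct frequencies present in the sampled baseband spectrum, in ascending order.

6 Hz, 18 Hz, 24 Hz

fs/2 = 27 Hz.
102 Hz mod fs = 48 Hz.
48 Hz > fs/2 = 27 Hz, folds to fs − 48 Hz = 6 Hz.
186 Hz mod fs = 24 Hz.
24 Hz ≤ fs/2 = 27 Hz, appears at 24 Hz.
144 Hz mod fs = 36 Hz.
36 Hz > fs/2 = 27 Hz, folds to fs − 36 Hz = 18 Hz.
168 Hz mod fs = 6 Hz.
6 Hz ≤ fs/2 = 27 Hz, appears at 6 Hz.
Distinct values: {6 Hz, 18 Hz, 24 Hz}.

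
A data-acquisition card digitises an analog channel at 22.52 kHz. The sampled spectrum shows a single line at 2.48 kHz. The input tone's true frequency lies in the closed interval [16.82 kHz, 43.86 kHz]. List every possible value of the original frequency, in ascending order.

Frequencies that alias to 2.48 kHz are k·fs ± 2.48 kHz for integer k ≥ 0.
k=0: 2.48 kHz.
k=1: 20.04 kHz, 25 kHz.
k=2: 42.56 kHz, 47.52 kHz.
k=3: 65.08 kHz, 70.04 kHz.
Within [16.82 kHz, 43.86 kHz]: 20.04 kHz, 25 kHz, 42.56 kHz.

20.04 kHz, 25 kHz, 42.56 kHz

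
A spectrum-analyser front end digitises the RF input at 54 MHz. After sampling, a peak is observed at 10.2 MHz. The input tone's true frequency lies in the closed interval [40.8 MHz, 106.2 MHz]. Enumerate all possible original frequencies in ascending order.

43.8 MHz, 64.2 MHz, 97.8 MHz

Frequencies that alias to 10.2 MHz are k·fs ± 10.2 MHz for integer k ≥ 0.
k=0: 10.2 MHz.
k=1: 43.8 MHz, 64.2 MHz.
k=2: 97.8 MHz, 118.2 MHz.
k=3: 151.8 MHz, 172.2 MHz.
Within [40.8 MHz, 106.2 MHz]: 43.8 MHz, 64.2 MHz, 97.8 MHz.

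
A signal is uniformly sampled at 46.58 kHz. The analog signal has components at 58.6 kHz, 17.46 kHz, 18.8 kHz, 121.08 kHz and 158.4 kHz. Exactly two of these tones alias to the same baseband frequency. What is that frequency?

18.66 kHz

fs/2 = 23.29 kHz.
58.6 kHz mod fs = 12.02 kHz.
12.02 kHz ≤ fs/2 = 23.29 kHz, appears at 12.02 kHz.
17.46 kHz ≤ fs/2 = 23.29 kHz, passes unchanged.
18.8 kHz ≤ fs/2 = 23.29 kHz, passes unchanged.
121.08 kHz mod fs = 27.92 kHz.
27.92 kHz > fs/2 = 23.29 kHz, folds to fs − 27.92 kHz = 18.66 kHz.
158.4 kHz mod fs = 18.66 kHz.
18.66 kHz ≤ fs/2 = 23.29 kHz, appears at 18.66 kHz.
121.08 kHz and 158.4 kHz both map to 18.66 kHz.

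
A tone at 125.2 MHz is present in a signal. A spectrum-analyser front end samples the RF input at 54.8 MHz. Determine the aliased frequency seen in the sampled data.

125.2 MHz mod fs = 15.6 MHz.
15.6 MHz ≤ fs/2 = 27.4 MHz, appears at 15.6 MHz.

15.6 MHz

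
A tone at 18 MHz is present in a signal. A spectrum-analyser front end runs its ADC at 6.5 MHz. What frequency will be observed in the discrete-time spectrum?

18 MHz mod fs = 5 MHz.
5 MHz > fs/2 = 3.25 MHz, folds to fs − 5 MHz = 1.5 MHz.

1.5 MHz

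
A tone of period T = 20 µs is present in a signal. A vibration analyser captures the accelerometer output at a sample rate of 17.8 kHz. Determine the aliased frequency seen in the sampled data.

T = 20 µs → f = 1/T = 50 kHz.
50 kHz mod fs = 14.4 kHz.
14.4 kHz > fs/2 = 8.9 kHz, folds to fs − 14.4 kHz = 3.4 kHz.

3.4 kHz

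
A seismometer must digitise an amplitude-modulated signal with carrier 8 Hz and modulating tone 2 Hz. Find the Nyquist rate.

20 Hz

AM sidebands sit at fc ± fm = 6 Hz and 10 Hz.
Highest-frequency component: 10 Hz.
Nyquist rate = 2 × 10 Hz = 20 Hz.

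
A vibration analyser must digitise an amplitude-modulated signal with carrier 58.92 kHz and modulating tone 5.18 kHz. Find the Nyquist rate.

128.2 kHz

AM sidebands sit at fc ± fm = 53.74 kHz and 64.1 kHz.
Highest-frequency component: 64.1 kHz.
Nyquist rate = 2 × 64.1 kHz = 128.2 kHz.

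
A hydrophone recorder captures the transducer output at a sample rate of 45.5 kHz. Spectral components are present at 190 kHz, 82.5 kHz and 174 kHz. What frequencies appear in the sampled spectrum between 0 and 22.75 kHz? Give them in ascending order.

8 kHz, 8.5 kHz

fs/2 = 22.75 kHz.
190 kHz mod fs = 8 kHz.
8 kHz ≤ fs/2 = 22.75 kHz, appears at 8 kHz.
82.5 kHz mod fs = 37 kHz.
37 kHz > fs/2 = 22.75 kHz, folds to fs − 37 kHz = 8.5 kHz.
174 kHz mod fs = 37.5 kHz.
37.5 kHz > fs/2 = 22.75 kHz, folds to fs − 37.5 kHz = 8 kHz.
Distinct values: {8 kHz, 8.5 kHz}.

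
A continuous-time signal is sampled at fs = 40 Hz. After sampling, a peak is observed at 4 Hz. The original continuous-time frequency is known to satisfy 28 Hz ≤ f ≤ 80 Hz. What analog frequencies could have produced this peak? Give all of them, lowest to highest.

36 Hz, 44 Hz, 76 Hz

Frequencies that alias to 4 Hz are k·fs ± 4 Hz for integer k ≥ 0.
k=0: 4 Hz.
k=1: 36 Hz, 44 Hz.
k=2: 76 Hz, 84 Hz.
k=3: 116 Hz, 124 Hz.
Within [28 Hz, 80 Hz]: 36 Hz, 44 Hz, 76 Hz.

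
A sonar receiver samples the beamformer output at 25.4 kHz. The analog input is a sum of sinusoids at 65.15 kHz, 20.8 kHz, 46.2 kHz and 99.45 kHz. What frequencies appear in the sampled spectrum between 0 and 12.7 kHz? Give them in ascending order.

fs/2 = 12.7 kHz.
65.15 kHz mod fs = 14.35 kHz.
14.35 kHz > fs/2 = 12.7 kHz, folds to fs − 14.35 kHz = 11.05 kHz.
20.8 kHz > fs/2 = 12.7 kHz, folds to fs − 20.8 kHz = 4.6 kHz.
46.2 kHz mod fs = 20.8 kHz.
20.8 kHz > fs/2 = 12.7 kHz, folds to fs − 20.8 kHz = 4.6 kHz.
99.45 kHz mod fs = 23.25 kHz.
23.25 kHz > fs/2 = 12.7 kHz, folds to fs − 23.25 kHz = 2.15 kHz.
Distinct values: {2.15 kHz, 4.6 kHz, 11.05 kHz}.

2.15 kHz, 4.6 kHz, 11.05 kHz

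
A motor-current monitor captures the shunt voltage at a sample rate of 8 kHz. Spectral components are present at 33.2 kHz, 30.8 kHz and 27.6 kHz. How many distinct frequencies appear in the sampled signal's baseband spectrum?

fs/2 = 4 kHz.
33.2 kHz mod fs = 1.2 kHz.
1.2 kHz ≤ fs/2 = 4 kHz, appears at 1.2 kHz.
30.8 kHz mod fs = 6.8 kHz.
6.8 kHz > fs/2 = 4 kHz, folds to fs − 6.8 kHz = 1.2 kHz.
27.6 kHz mod fs = 3.6 kHz.
3.6 kHz ≤ fs/2 = 4 kHz, appears at 3.6 kHz.
Distinct values: {1.2 kHz, 3.6 kHz} → 2.

2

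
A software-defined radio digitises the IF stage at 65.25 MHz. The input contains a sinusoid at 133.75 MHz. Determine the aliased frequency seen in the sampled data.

3.25 MHz

133.75 MHz mod fs = 3.25 MHz.
3.25 MHz ≤ fs/2 = 32.625 MHz, appears at 3.25 MHz.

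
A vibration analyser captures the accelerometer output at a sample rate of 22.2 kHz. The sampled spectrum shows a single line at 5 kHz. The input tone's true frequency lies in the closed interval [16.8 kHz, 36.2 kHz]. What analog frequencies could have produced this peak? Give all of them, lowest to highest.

17.2 kHz, 27.2 kHz

Frequencies that alias to 5 kHz are k·fs ± 5 kHz for integer k ≥ 0.
k=0: 5 kHz.
k=1: 17.2 kHz, 27.2 kHz.
k=2: 39.4 kHz, 49.4 kHz.
Within [16.8 kHz, 36.2 kHz]: 17.2 kHz, 27.2 kHz.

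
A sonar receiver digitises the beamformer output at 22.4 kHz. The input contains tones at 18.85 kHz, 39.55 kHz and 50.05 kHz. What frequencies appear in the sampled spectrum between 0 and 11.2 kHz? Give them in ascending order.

fs/2 = 11.2 kHz.
18.85 kHz > fs/2 = 11.2 kHz, folds to fs − 18.85 kHz = 3.55 kHz.
39.55 kHz mod fs = 17.15 kHz.
17.15 kHz > fs/2 = 11.2 kHz, folds to fs − 17.15 kHz = 5.25 kHz.
50.05 kHz mod fs = 5.25 kHz.
5.25 kHz ≤ fs/2 = 11.2 kHz, appears at 5.25 kHz.
Distinct values: {3.55 kHz, 5.25 kHz}.

3.55 kHz, 5.25 kHz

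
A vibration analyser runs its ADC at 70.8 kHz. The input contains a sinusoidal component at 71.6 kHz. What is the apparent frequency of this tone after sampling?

0.8 kHz

71.6 kHz mod fs = 0.8 kHz.
0.8 kHz ≤ fs/2 = 35.4 kHz, appears at 0.8 kHz.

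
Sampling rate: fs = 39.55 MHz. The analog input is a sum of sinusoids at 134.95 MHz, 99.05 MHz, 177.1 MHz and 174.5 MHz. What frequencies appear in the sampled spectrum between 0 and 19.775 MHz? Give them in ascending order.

16.3 MHz, 18.9 MHz, 19.6 MHz

fs/2 = 19.775 MHz.
134.95 MHz mod fs = 16.3 MHz.
16.3 MHz ≤ fs/2 = 19.775 MHz, appears at 16.3 MHz.
99.05 MHz mod fs = 19.95 MHz.
19.95 MHz > fs/2 = 19.775 MHz, folds to fs − 19.95 MHz = 19.6 MHz.
177.1 MHz mod fs = 18.9 MHz.
18.9 MHz ≤ fs/2 = 19.775 MHz, appears at 18.9 MHz.
174.5 MHz mod fs = 16.3 MHz.
16.3 MHz ≤ fs/2 = 19.775 MHz, appears at 16.3 MHz.
Distinct values: {16.3 MHz, 18.9 MHz, 19.6 MHz}.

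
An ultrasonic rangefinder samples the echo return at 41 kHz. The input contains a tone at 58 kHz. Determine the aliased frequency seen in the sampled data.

17 kHz

58 kHz mod fs = 17 kHz.
17 kHz ≤ fs/2 = 20.5 kHz, appears at 17 kHz.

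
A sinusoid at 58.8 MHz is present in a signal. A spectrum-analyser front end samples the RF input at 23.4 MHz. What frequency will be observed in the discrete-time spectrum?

58.8 MHz mod fs = 12 MHz.
12 MHz > fs/2 = 11.7 MHz, folds to fs − 12 MHz = 11.4 MHz.

11.4 MHz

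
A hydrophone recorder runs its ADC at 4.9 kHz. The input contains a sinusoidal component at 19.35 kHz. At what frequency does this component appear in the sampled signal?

0.25 kHz

19.35 kHz mod fs = 4.65 kHz.
4.65 kHz > fs/2 = 2.45 kHz, folds to fs − 4.65 kHz = 0.25 kHz.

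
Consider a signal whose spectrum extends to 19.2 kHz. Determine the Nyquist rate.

Nyquist rate = 2 × 19.2 kHz = 38.4 kHz.

38.4 kHz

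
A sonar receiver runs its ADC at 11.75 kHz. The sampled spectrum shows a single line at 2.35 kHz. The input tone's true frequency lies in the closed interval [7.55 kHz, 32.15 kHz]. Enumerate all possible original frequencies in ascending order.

9.4 kHz, 14.1 kHz, 21.15 kHz, 25.85 kHz

Frequencies that alias to 2.35 kHz are k·fs ± 2.35 kHz for integer k ≥ 0.
k=0: 2.35 kHz.
k=1: 9.4 kHz, 14.1 kHz.
k=2: 21.15 kHz, 25.85 kHz.
k=3: 32.9 kHz, 37.6 kHz.
Within [7.55 kHz, 32.15 kHz]: 9.4 kHz, 14.1 kHz, 21.15 kHz, 25.85 kHz.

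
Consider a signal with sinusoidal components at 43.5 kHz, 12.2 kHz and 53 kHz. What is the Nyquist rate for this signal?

106 kHz

Highest-frequency component: 53 kHz.
Nyquist rate = 2 × 53 kHz = 106 kHz.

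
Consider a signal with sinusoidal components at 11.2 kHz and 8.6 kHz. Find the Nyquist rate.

Highest-frequency component: 11.2 kHz.
Nyquist rate = 2 × 11.2 kHz = 22.4 kHz.

22.4 kHz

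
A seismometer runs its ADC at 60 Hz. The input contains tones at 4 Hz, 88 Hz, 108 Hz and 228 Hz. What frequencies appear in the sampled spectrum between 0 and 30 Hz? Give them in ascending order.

4 Hz, 12 Hz, 28 Hz

fs/2 = 30 Hz.
4 Hz ≤ fs/2 = 30 Hz, passes unchanged.
88 Hz mod fs = 28 Hz.
28 Hz ≤ fs/2 = 30 Hz, appears at 28 Hz.
108 Hz mod fs = 48 Hz.
48 Hz > fs/2 = 30 Hz, folds to fs − 48 Hz = 12 Hz.
228 Hz mod fs = 48 Hz.
48 Hz > fs/2 = 30 Hz, folds to fs − 48 Hz = 12 Hz.
Distinct values: {4 Hz, 12 Hz, 28 Hz}.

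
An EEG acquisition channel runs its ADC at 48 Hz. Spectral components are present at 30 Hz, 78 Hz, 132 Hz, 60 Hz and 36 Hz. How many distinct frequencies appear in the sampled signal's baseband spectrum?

fs/2 = 24 Hz.
30 Hz > fs/2 = 24 Hz, folds to fs − 30 Hz = 18 Hz.
78 Hz mod fs = 30 Hz.
30 Hz > fs/2 = 24 Hz, folds to fs − 30 Hz = 18 Hz.
132 Hz mod fs = 36 Hz.
36 Hz > fs/2 = 24 Hz, folds to fs − 36 Hz = 12 Hz.
60 Hz mod fs = 12 Hz.
12 Hz ≤ fs/2 = 24 Hz, appears at 12 Hz.
36 Hz > fs/2 = 24 Hz, folds to fs − 36 Hz = 12 Hz.
Distinct values: {12 Hz, 18 Hz} → 2.

2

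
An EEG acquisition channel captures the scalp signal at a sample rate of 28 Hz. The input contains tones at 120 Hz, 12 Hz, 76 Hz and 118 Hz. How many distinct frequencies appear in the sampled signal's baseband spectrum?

3

fs/2 = 14 Hz.
120 Hz mod fs = 8 Hz.
8 Hz ≤ fs/2 = 14 Hz, appears at 8 Hz.
12 Hz ≤ fs/2 = 14 Hz, passes unchanged.
76 Hz mod fs = 20 Hz.
20 Hz > fs/2 = 14 Hz, folds to fs − 20 Hz = 8 Hz.
118 Hz mod fs = 6 Hz.
6 Hz ≤ fs/2 = 14 Hz, appears at 6 Hz.
Distinct values: {6 Hz, 8 Hz, 12 Hz} → 3.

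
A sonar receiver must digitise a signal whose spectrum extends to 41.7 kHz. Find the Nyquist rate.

83.4 kHz

Nyquist rate = 2 × 41.7 kHz = 83.4 kHz.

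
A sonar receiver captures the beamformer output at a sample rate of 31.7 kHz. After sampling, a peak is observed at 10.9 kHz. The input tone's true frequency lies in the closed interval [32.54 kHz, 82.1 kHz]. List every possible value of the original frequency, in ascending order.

42.6 kHz, 52.5 kHz, 74.3 kHz

Frequencies that alias to 10.9 kHz are k·fs ± 10.9 kHz for integer k ≥ 0.
k=0: 10.9 kHz.
k=1: 20.8 kHz, 42.6 kHz.
k=2: 52.5 kHz, 74.3 kHz.
k=3: 84.2 kHz, 106 kHz.
Within [32.54 kHz, 82.1 kHz]: 42.6 kHz, 52.5 kHz, 74.3 kHz.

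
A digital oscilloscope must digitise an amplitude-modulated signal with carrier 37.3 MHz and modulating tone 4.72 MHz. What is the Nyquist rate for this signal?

AM sidebands sit at fc ± fm = 32.58 MHz and 42.02 MHz.
Highest-frequency component: 42.02 MHz.
Nyquist rate = 2 × 42.02 MHz = 84.04 MHz.

84.04 MHz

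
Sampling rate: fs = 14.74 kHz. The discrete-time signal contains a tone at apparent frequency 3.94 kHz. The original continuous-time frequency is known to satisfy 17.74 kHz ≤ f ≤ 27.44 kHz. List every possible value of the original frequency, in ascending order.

18.68 kHz, 25.54 kHz

Frequencies that alias to 3.94 kHz are k·fs ± 3.94 kHz for integer k ≥ 0.
k=0: 3.94 kHz.
k=1: 10.8 kHz, 18.68 kHz.
k=2: 25.54 kHz, 33.42 kHz.
k=3: 40.28 kHz, 48.16 kHz.
Within [17.74 kHz, 27.44 kHz]: 18.68 kHz, 25.54 kHz.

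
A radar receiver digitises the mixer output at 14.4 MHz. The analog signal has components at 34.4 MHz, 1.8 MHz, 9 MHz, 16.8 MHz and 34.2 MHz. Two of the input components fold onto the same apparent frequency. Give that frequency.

fs/2 = 7.2 MHz.
34.4 MHz mod fs = 5.6 MHz.
5.6 MHz ≤ fs/2 = 7.2 MHz, appears at 5.6 MHz.
1.8 MHz ≤ fs/2 = 7.2 MHz, passes unchanged.
9 MHz > fs/2 = 7.2 MHz, folds to fs − 9 MHz = 5.4 MHz.
16.8 MHz mod fs = 2.4 MHz.
2.4 MHz ≤ fs/2 = 7.2 MHz, appears at 2.4 MHz.
34.2 MHz mod fs = 5.4 MHz.
5.4 MHz ≤ fs/2 = 7.2 MHz, appears at 5.4 MHz.
9 MHz and 34.2 MHz both map to 5.4 MHz.

5.4 MHz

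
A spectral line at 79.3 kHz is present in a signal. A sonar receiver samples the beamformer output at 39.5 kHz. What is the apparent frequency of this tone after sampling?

79.3 kHz mod fs = 0.3 kHz.
0.3 kHz ≤ fs/2 = 19.75 kHz, appears at 0.3 kHz.

0.3 kHz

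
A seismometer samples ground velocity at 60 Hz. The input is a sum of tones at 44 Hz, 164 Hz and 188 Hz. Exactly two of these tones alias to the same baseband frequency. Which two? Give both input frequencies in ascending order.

fs/2 = 30 Hz.
44 Hz > fs/2 = 30 Hz, folds to fs − 44 Hz = 16 Hz.
164 Hz mod fs = 44 Hz.
44 Hz > fs/2 = 30 Hz, folds to fs − 44 Hz = 16 Hz.
188 Hz mod fs = 8 Hz.
8 Hz ≤ fs/2 = 30 Hz, appears at 8 Hz.
44 Hz and 164 Hz both map to 16 Hz.

44 Hz, 164 Hz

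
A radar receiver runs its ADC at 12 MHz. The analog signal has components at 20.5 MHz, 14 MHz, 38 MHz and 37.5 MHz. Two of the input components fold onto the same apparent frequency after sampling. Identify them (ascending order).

14 MHz, 38 MHz

fs/2 = 6 MHz.
20.5 MHz mod fs = 8.5 MHz.
8.5 MHz > fs/2 = 6 MHz, folds to fs − 8.5 MHz = 3.5 MHz.
14 MHz mod fs = 2 MHz.
2 MHz ≤ fs/2 = 6 MHz, appears at 2 MHz.
38 MHz mod fs = 2 MHz.
2 MHz ≤ fs/2 = 6 MHz, appears at 2 MHz.
37.5 MHz mod fs = 1.5 MHz.
1.5 MHz ≤ fs/2 = 6 MHz, appears at 1.5 MHz.
14 MHz and 38 MHz both map to 2 MHz.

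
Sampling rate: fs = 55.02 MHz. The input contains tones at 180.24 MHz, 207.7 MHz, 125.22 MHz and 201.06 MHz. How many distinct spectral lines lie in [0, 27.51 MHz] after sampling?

3

fs/2 = 27.51 MHz.
180.24 MHz mod fs = 15.18 MHz.
15.18 MHz ≤ fs/2 = 27.51 MHz, appears at 15.18 MHz.
207.7 MHz mod fs = 42.64 MHz.
42.64 MHz > fs/2 = 27.51 MHz, folds to fs − 42.64 MHz = 12.38 MHz.
125.22 MHz mod fs = 15.18 MHz.
15.18 MHz ≤ fs/2 = 27.51 MHz, appears at 15.18 MHz.
201.06 MHz mod fs = 36 MHz.
36 MHz > fs/2 = 27.51 MHz, folds to fs − 36 MHz = 19.02 MHz.
Distinct values: {12.38 MHz, 15.18 MHz, 19.02 MHz} → 3.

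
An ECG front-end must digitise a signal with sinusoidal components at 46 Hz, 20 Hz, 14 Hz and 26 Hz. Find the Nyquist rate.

92 Hz

Highest-frequency component: 46 Hz.
Nyquist rate = 2 × 46 Hz = 92 Hz.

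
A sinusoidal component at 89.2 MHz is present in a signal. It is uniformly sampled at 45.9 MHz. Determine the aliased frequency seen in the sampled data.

2.6 MHz

89.2 MHz mod fs = 43.3 MHz.
43.3 MHz > fs/2 = 22.95 MHz, folds to fs − 43.3 MHz = 2.6 MHz.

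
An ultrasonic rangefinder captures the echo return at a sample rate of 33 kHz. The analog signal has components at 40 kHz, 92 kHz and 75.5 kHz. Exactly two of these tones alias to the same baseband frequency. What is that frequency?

7 kHz

fs/2 = 16.5 kHz.
40 kHz mod fs = 7 kHz.
7 kHz ≤ fs/2 = 16.5 kHz, appears at 7 kHz.
92 kHz mod fs = 26 kHz.
26 kHz > fs/2 = 16.5 kHz, folds to fs − 26 kHz = 7 kHz.
75.5 kHz mod fs = 9.5 kHz.
9.5 kHz ≤ fs/2 = 16.5 kHz, appears at 9.5 kHz.
40 kHz and 92 kHz both map to 7 kHz.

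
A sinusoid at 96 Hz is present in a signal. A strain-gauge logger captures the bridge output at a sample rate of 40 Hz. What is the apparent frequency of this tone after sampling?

16 Hz

96 Hz mod fs = 16 Hz.
16 Hz ≤ fs/2 = 20 Hz, appears at 16 Hz.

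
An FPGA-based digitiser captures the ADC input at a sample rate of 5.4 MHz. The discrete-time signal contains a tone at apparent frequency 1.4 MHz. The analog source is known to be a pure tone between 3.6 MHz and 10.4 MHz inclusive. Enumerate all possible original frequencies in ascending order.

4 MHz, 6.8 MHz, 9.4 MHz

Frequencies that alias to 1.4 MHz are k·fs ± 1.4 MHz for integer k ≥ 0.
k=0: 1.4 MHz.
k=1: 4 MHz, 6.8 MHz.
k=2: 9.4 MHz, 12.2 MHz.
k=3: 14.8 MHz, 17.6 MHz.
Within [3.6 MHz, 10.4 MHz]: 4 MHz, 6.8 MHz, 9.4 MHz.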